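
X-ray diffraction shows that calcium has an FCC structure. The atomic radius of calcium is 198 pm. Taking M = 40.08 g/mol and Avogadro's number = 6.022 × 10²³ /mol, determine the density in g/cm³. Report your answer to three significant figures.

1.52 g/cm³

In an FCC lattice, atoms touch along the face diagonal, so √2·a = 4r, giving a = 560.0 pm = 5.600 × 10^-8 cm.
With Z = 4, ρ = Z·M/(N_A·a³) = 4 × 40.08 / (6.022 × 10²³ × 1.756 × 10^-22) = 1.516 g/cm³.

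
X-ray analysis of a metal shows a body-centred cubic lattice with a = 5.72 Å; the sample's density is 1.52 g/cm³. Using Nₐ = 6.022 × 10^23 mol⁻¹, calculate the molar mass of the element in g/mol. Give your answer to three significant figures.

A BCC cell has Z = 2 atoms; a = 5.720 × 10^-8 cm.
M = ρ·N_A·a³/Z = 1.52 × 6.022 × 10²³ × 1.871 × 10^-22 / 2 = 85.7 g/mol.

85.7 g/mol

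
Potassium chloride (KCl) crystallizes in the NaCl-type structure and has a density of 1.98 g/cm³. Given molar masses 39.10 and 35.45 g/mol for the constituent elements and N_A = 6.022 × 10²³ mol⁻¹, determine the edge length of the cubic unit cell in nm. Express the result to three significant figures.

0.630 nm

M(KCl) = 74.55 g/mol; Z = 4 formula units per cell.
a³ = Z·M/(N_A·ρ) = 4 × 74.55 / (6.022 × 10²³ × 1.98) = 2.501 × 10^-22 cm³, so a = 6.300 × 10^-8 cm = 0.630 nm.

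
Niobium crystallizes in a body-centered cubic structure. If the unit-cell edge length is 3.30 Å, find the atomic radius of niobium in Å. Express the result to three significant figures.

In a BCC lattice, atoms touch along the body diagonal, so √3·a = 4r.
r = √3·a/4 = 1.7321 × 3.30 / 4 = 1.43 Å.

1.43 Å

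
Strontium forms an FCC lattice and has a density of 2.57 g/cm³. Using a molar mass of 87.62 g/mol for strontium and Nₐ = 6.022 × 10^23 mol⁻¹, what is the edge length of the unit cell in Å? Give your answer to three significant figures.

With Z = 4 atoms per FCC cell, a³ = Z·M/(N_A·ρ) = 4 × 87.62 / (6.022 × 10²³ × 2.570 g/cm³) = 2.265 × 10^-22 cm³.
a = (2.265 × 10^-22)^(1/3) = 6.095 × 10^-8 cm = 6.10 Å.

6.10 Å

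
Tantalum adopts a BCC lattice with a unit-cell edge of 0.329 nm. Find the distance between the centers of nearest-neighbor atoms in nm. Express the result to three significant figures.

In a BCC structure, atoms touch along the body diagonal, so √3·a = 4r; the nearest-neighbor distance equals 2r = 0.8660·a.
d = 0.8660 × 0.329 = 0.285 nm.

0.285 nm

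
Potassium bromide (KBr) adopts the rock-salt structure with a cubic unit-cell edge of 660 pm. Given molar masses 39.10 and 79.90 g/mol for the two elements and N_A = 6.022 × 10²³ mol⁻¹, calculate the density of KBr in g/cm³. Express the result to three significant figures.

2.75 g/cm³

The rock-salt structure contains Z = 4 formula units per cell; M(KBr) = 39.10 + 79.90 = 119.0 g/mol.
a³ = (6.600 × 10^-8 cm)³ = 2.875 × 10^-22 cm³.
ρ = 4 × 119.0 / (6.022 × 10²³ × 2.875 × 10^-22) = 2.749 g/cm³.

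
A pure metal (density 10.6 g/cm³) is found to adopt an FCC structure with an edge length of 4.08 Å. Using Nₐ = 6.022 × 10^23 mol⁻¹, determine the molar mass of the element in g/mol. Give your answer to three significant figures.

108 g/mol

An FCC cell has Z = 4 atoms; a = 4.080 × 10^-8 cm.
M = ρ·N_A·a³/Z = 10.6 × 6.022 × 10²³ × 6.792 × 10^-23 / 4 = 108 g/mol.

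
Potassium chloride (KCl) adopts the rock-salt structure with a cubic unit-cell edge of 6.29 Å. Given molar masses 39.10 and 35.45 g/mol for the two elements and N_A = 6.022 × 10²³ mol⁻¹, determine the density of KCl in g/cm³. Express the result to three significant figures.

1.99 g/cm³

The rock-salt structure contains Z = 4 formula units per cell; M(KCl) = 39.10 + 35.45 = 74.55 g/mol.
a³ = (6.290 × 10^-8 cm)³ = 2.489 × 10^-22 cm³.
ρ = 4 × 74.55 / (6.022 × 10²³ × 2.489 × 10^-22) = 1.990 g/cm³.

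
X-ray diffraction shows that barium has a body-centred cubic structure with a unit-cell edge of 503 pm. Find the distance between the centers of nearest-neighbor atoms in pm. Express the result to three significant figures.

436 pm

In a BCC structure, atoms touch along the body diagonal, so √3·a = 4r; the nearest-neighbor distance equals 2r = 0.8660·a.
d = 0.8660 × 503 = 436 pm.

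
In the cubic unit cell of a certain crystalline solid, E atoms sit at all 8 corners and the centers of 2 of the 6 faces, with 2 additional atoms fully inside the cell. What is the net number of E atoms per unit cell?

4

Corner atoms are shared by 8 cells (1/8 each), face atoms by 2 (1/2 each), interior atoms are unshared.
Net atoms = 8 × 1/8 + 2 × 1/2 + 2 = 1 + 1 + 2 = 4.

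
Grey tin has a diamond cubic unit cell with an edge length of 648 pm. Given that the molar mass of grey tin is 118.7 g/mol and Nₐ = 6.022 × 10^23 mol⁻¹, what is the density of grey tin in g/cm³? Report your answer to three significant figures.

5.80 g/cm³

A diamond cubic unit cell contains Z = 8 atoms.
Cell volume: a³ = (648 pm)³ = (6.480 × 10^-8 cm)³ = 2.721 × 10^-22 cm³.
ρ = Z·M/(N_A·a³) = 8 × 118.7 / (6.022 × 10²³ × 2.721 × 10^-22) = 5.795 g/cm³.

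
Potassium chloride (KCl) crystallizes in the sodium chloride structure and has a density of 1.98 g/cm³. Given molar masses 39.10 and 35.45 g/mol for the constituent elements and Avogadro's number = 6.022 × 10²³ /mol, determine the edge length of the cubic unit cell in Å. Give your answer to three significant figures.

M(KCl) = 74.55 g/mol; Z = 4 formula units per cell.
a³ = Z·M/(N_A·ρ) = 4 × 74.55 / (6.022 × 10²³ × 1.98) = 2.501 × 10^-22 cm³, so a = 6.300 × 10^-8 cm = 6.30 Å.

6.30 Å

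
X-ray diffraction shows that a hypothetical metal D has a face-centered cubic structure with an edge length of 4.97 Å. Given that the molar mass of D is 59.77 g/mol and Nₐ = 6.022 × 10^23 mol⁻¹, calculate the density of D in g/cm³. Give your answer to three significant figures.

An FCC unit cell contains Z = 4 atoms.
Cell volume: a³ = (4.97 Å)³ = (4.970 × 10^-8 cm)³ = 1.228 × 10^-22 cm³.
ρ = Z·M/(N_A·a³) = 4 × 59.77 / (6.022 × 10²³ × 1.228 × 10^-22) = 3.234 g/cm³.

3.23 g/cm³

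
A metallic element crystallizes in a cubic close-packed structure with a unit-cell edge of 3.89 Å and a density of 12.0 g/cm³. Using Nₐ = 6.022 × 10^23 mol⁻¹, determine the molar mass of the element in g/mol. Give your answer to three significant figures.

An FCC cell has Z = 4 atoms; a = 3.890 × 10^-8 cm.
M = ρ·N_A·a³/Z = 12.0 × 6.022 × 10²³ × 5.886 × 10^-23 / 4 = 106 g/mol.

106 g/mol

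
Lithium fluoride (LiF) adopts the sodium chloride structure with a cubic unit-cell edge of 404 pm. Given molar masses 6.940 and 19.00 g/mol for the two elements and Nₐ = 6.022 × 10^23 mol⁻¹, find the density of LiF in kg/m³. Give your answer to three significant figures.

The sodium chloride structure contains Z = 4 formula units per cell; M(LiF) = 6.940 + 19.00 = 25.94 g/mol.
a³ = (4.040 × 10^-8 cm)³ = 6.594 × 10^-23 cm³.
ρ = 4 × 25.94 / (6.022 × 10²³ × 6.594 × 10^-23) = 2.613 g/cm³ = 2610 kg/m³.

2610 kg/m³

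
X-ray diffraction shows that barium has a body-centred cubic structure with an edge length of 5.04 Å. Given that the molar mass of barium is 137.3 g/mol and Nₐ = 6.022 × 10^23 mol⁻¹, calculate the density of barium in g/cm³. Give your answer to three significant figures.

A BCC unit cell contains Z = 2 atoms.
Cell volume: a³ = (5.04 Å)³ = (5.040 × 10^-8 cm)³ = 1.280 × 10^-22 cm³.
ρ = Z·M/(N_A·a³) = 2 × 137.3 / (6.022 × 10²³ × 1.280 × 10^-22) = 3.562 g/cm³.

3.56 g/cm³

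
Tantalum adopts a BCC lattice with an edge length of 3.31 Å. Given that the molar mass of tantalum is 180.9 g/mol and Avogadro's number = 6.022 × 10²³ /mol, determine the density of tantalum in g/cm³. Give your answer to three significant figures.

A BCC unit cell contains Z = 2 atoms.
Cell volume: a³ = (3.31 Å)³ = (3.310 × 10^-8 cm)³ = 3.626 × 10^-23 cm³.
ρ = Z·M/(N_A·a³) = 2 × 180.9 / (6.022 × 10²³ × 3.626 × 10^-23) = 16.57 g/cm³.

16.6 g/cm³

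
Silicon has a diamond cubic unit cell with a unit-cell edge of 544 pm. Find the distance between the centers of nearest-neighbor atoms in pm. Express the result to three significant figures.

236 pm

In a diamond cubic structure, nearest neighbors lie along the body diagonal with √3·a = 8r; the nearest-neighbor distance equals 2r = 0.4330·a.
d = 0.4330 × 544 = 236 pm.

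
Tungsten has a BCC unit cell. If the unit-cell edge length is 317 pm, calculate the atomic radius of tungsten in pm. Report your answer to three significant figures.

137 pm

In a BCC lattice, atoms touch along the body diagonal, so √3·a = 4r.
r = √3·a/4 = 1.7321 × 317 / 4 = 137 pm.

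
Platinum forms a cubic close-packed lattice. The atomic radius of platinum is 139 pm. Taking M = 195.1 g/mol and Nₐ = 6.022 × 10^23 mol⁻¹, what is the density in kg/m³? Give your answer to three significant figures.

21300 kg/m³

In an FCC lattice, atoms touch along the face diagonal, so √2·a = 4r, giving a = 393.2 pm = 3.932 × 10^-8 cm.
With Z = 4, ρ = Z·M/(N_A·a³) = 4 × 195.1 / (6.022 × 10²³ × 6.077 × 10^-23) = 21.33 g/cm³ = 21300 kg/m³.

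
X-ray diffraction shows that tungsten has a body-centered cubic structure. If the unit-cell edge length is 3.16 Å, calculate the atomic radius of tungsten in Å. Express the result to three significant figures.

1.37 Å

In a BCC lattice, atoms touch along the body diagonal, so √3·a = 4r.
r = √3·a/4 = 1.7321 × 3.16 / 4 = 1.37 Å.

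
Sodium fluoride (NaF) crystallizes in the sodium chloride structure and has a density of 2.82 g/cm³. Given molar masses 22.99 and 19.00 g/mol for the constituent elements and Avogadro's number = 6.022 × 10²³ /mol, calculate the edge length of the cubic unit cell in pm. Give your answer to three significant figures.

M(NaF) = 41.99 g/mol; Z = 4 formula units per cell.
a³ = Z·M/(N_A·ρ) = 4 × 41.99 / (6.022 × 10²³ × 2.82) = 9.890 × 10^-23 cm³, so a = 4.625 × 10^-8 cm = 462 pm.

462 pm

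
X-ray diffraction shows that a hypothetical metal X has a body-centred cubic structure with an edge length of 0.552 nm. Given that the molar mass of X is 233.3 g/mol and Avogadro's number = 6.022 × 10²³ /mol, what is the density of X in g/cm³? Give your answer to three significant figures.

A BCC unit cell contains Z = 2 atoms.
Cell volume: a³ = (0.552 nm)³ = (5.520 × 10^-8 cm)³ = 1.682 × 10^-22 cm³.
ρ = Z·M/(N_A·a³) = 2 × 233.3 / (6.022 × 10²³ × 1.682 × 10^-22) = 4.607 g/cm³.

4.61 g/cm³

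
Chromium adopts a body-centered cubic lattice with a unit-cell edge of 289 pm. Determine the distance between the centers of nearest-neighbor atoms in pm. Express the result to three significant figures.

250 pm

In a BCC structure, atoms touch along the body diagonal, so √3·a = 4r; the nearest-neighbor distance equals 2r = 0.8660·a.
d = 0.8660 × 289 = 250 pm.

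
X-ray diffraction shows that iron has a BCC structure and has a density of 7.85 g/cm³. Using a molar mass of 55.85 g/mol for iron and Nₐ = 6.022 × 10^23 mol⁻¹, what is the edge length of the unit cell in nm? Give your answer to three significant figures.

With Z = 2 atoms per BCC cell, a³ = Z·M/(N_A·ρ) = 2 × 55.85 / (6.022 × 10²³ × 7.850 g/cm³) = 2.363 × 10^-23 cm³.
a = (2.363 × 10^-23)^(1/3) = 2.870 × 10^-8 cm = 0.287 nm.

0.287 nm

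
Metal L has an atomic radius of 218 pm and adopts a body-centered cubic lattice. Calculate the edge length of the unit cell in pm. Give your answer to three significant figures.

503 pm

In a BCC lattice, atoms touch along the body diagonal, so √3·a = 4r.
a = 4r/√3 = 4 × 218 / 1.7321 = 503 pm.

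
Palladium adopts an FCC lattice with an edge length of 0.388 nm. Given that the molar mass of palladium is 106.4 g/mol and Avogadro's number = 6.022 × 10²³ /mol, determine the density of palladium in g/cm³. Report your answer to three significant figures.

12.1 g/cm³

An FCC unit cell contains Z = 4 atoms.
Cell volume: a³ = (0.388 nm)³ = (3.880 × 10^-8 cm)³ = 5.841 × 10^-23 cm³.
ρ = Z·M/(N_A·a³) = 4 × 106.4 / (6.022 × 10²³ × 5.841 × 10^-23) = 12.10 g/cm³.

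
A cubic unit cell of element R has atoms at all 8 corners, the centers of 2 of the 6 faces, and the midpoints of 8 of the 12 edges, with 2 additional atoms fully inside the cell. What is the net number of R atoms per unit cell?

Corner atoms are shared by 8 cells (1/8 each), face atoms by 2 (1/2 each), edge atoms by 4 (1/4 each), interior atoms are unshared.
Net atoms = 8 × 1/8 + 2 × 1/2 + 8 × 1/4 + 2 = 1 + 1 + 2 + 2 = 6.

6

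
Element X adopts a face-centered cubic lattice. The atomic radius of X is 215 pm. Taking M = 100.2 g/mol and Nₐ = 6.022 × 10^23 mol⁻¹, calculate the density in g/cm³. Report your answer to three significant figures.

In an FCC lattice, atoms touch along the face diagonal, so √2·a = 4r, giving a = 608.1 pm = 6.081 × 10^-8 cm.
With Z = 4, ρ = Z·M/(N_A·a³) = 4 × 100.2 / (6.022 × 10²³ × 2.249 × 10^-22) = 2.960 g/cm³.

2.96 g/cm³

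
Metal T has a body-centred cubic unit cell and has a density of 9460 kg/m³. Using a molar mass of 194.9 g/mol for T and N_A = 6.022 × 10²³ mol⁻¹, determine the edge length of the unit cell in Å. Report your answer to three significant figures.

4.09 Å

With Z = 2 atoms per BCC cell, a³ = Z·M/(N_A·ρ) = 2 × 194.9 / (6.022 × 10²³ × 9.460 g/cm³) = 6.842 × 10^-23 cm³.
a = (6.842 × 10^-23)^(1/3) = 4.090 × 10^-8 cm = 4.09 Å.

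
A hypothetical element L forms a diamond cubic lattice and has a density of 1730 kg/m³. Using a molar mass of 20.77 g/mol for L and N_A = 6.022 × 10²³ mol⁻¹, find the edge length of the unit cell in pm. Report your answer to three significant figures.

542 pm

With Z = 8 atoms per diamond cubic cell, a³ = Z·M/(N_A·ρ) = 8 × 20.77 / (6.022 × 10²³ × 1.730 g/cm³) = 1.595 × 10^-22 cm³.
a = (1.595 × 10^-22)^(1/3) = 5.423 × 10^-8 cm = 542 pm.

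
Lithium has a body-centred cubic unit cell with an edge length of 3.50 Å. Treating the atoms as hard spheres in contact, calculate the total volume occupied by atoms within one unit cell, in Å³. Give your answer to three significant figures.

In a BCC lattice atoms touch along the body diagonal, so √3·a = 4r, so r = 0.4330a = 1.516 Å.
V_atoms = Z × (4/3)πr³ = 2 × (4/3)π × (1.516)³ = 29.2 Å³.

29.2 Å³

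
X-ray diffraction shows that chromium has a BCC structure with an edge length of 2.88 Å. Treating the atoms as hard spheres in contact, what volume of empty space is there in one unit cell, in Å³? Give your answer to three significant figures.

7.64 Å³

In a BCC lattice atoms touch along the body diagonal, so √3·a = 4r, so r = 0.4330a = 1.247 Å.
V_cell = a³ = 23.89 Å³; V_atoms = 2 × (4/3)πr³ = 16.25 Å³.
Empty space = 23.89 − 16.25 = 7.64 Å³.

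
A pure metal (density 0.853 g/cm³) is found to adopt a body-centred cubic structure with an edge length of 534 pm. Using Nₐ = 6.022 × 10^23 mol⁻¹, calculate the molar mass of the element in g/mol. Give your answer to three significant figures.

39.1 g/mol

A BCC cell has Z = 2 atoms; a = 5.340 × 10^-8 cm.
M = ρ·N_A·a³/Z = 0.853 × 6.022 × 10²³ × 1.523 × 10^-22 / 2 = 39.1 g/mol.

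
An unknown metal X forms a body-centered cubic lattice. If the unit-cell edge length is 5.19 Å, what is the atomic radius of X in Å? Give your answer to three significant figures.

In a BCC lattice, atoms touch along the body diagonal, so √3·a = 4r.
r = √3·a/4 = 1.7321 × 5.19 / 4 = 2.25 Å.

2.25 Å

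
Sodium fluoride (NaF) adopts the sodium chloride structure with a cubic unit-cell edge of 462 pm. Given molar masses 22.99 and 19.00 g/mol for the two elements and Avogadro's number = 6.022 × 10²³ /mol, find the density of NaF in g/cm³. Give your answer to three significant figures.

The sodium chloride structure contains Z = 4 formula units per cell; M(NaF) = 22.99 + 19.00 = 41.99 g/mol.
a³ = (4.620 × 10^-8 cm)³ = 9.861 × 10^-23 cm³.
ρ = 4 × 41.99 / (6.022 × 10²³ × 9.861 × 10^-23) = 2.828 g/cm³.

2.83 g/cm³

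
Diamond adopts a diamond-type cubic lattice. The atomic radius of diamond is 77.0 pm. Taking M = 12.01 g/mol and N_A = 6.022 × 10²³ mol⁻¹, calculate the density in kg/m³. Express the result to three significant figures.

In a diamond cubic lattice, nearest neighbors lie along the body diagonal with √3·a = 8r, giving a = 355.6 pm = 3.556 × 10^-8 cm.
With Z = 8, ρ = Z·M/(N_A·a³) = 8 × 12.01 / (6.022 × 10²³ × 4.498 × 10^-23) = 3.547 g/cm³ = 3550 kg/m³.

3550 kg/m³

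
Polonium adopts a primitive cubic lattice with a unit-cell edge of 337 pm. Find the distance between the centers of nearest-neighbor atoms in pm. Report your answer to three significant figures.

In a simple cubic structure, atoms touch along the cell edge, so a = 2r; the nearest-neighbor distance equals 2r = 1.000·a.
d = 1.000 × 337 = 337 pm.

337 pm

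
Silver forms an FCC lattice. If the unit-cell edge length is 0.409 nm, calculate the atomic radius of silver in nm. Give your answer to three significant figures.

In an FCC lattice, atoms touch along the face diagonal, so √2·a = 4r.
r = √2·a/4 = 1.4142 × 0.409 / 4 = 0.145 nm.

0.145 nm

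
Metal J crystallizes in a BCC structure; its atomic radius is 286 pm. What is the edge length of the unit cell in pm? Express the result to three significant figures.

In a BCC lattice, atoms touch along the body diagonal, so √3·a = 4r.
a = 4r/√3 = 4 × 286 / 1.7321 = 660 pm.

660 pm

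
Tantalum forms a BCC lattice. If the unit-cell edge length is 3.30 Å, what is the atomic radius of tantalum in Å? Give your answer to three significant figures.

In a BCC lattice, atoms touch along the body diagonal, so √3·a = 4r.
r = √3·a/4 = 1.7321 × 3.30 / 4 = 1.43 Å.

1.43 Å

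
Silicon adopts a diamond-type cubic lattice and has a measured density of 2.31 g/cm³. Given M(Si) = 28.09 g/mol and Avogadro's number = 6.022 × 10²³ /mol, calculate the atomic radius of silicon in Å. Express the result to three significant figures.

For a diamond cubic cell (Z = 8), a³ = Z·M/(N_A·ρ) = 8 × 28.09 / (6.022 × 10²³ × 2.310) = 1.615 × 10^-22 cm³, so a = 5.446 × 10^-8 cm = 5.446 Å.
Nearest neighbors lie along the body diagonal with √3·a = 8r, so r = 0.2165 × a = 1.18 Å.

1.18 Å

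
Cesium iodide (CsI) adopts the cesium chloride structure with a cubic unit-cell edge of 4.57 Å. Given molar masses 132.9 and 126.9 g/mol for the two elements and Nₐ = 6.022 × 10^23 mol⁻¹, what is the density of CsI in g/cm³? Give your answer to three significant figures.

The cesium chloride structure contains Z = 1 formula unit per cell; M(CsI) = 132.9 + 126.9 = 259.8 g/mol.
a³ = (4.570 × 10^-8 cm)³ = 9.544 × 10^-23 cm³.
ρ = 1 × 259.8 / (6.022 × 10²³ × 9.544 × 10^-23) = 4.520 g/cm³.

4.52 g/cm³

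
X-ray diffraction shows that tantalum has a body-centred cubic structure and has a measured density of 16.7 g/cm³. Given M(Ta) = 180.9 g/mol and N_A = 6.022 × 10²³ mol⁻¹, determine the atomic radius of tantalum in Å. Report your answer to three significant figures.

For a BCC cell (Z = 2), a³ = Z·M/(N_A·ρ) = 2 × 180.9 / (6.022 × 10²³ × 16.70) = 3.598 × 10^-23 cm³, so a = 3.301 × 10^-8 cm = 3.301 Å.
Atoms touch along the body diagonal, so √3·a = 4r, so r = 0.4330 × a = 1.43 Å.

1.43 Å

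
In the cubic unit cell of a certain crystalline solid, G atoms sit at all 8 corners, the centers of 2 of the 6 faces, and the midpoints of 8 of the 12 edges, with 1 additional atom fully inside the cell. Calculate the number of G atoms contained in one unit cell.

Corner atoms are shared by 8 cells (1/8 each), face atoms by 2 (1/2 each), edge atoms by 4 (1/4 each), interior atoms are unshared.
Net atoms = 8 × 1/8 + 2 × 1/2 + 8 × 1/4 + 1 = 1 + 1 + 2 + 1 = 5.

5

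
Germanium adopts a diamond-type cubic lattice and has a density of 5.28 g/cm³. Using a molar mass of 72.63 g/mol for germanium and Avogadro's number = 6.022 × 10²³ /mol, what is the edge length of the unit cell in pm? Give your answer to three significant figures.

With Z = 8 atoms per diamond cubic cell, a³ = Z·M/(N_A·ρ) = 8 × 72.63 / (6.022 × 10²³ × 5.280 g/cm³) = 1.827 × 10^-22 cm³.
a = (1.827 × 10^-22)^(1/3) = 5.675 × 10^-8 cm = 567 pm.

567 pm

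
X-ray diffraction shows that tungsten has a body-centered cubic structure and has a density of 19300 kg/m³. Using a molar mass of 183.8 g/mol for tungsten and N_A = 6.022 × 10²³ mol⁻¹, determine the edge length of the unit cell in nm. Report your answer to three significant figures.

With Z = 2 atoms per BCC cell, a³ = Z·M/(N_A·ρ) = 2 × 183.8 / (6.022 × 10²³ × 19.30 g/cm³) = 3.163 × 10^-23 cm³.
a = (3.163 × 10^-23)^(1/3) = 3.162 × 10^-8 cm = 0.316 nm.

0.316 nm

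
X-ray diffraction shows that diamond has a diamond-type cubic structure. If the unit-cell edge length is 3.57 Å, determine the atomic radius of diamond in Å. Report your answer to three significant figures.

In a diamond cubic lattice, nearest neighbors lie along the body diagonal with √3·a = 8r.
r = √3·a/8 = 1.7321 × 3.57 / 8 = 0.773 Å.

0.773 Å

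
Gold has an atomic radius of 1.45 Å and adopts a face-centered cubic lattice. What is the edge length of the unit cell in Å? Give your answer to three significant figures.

4.10 Å

In an FCC lattice, atoms touch along the face diagonal, so √2·a = 4r.
a = 4r/√2 = 4 × 1.45 / 1.4142 = 4.10 Å.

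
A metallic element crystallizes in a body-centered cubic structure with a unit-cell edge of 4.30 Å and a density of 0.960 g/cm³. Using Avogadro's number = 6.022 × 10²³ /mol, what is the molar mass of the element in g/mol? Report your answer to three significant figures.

23.0 g/mol

A BCC cell has Z = 2 atoms; a = 4.300 × 10^-8 cm.
M = ρ·N_A·a³/Z = 0.960 × 6.022 × 10²³ × 7.951 × 10^-23 / 2 = 23.0 g/mol.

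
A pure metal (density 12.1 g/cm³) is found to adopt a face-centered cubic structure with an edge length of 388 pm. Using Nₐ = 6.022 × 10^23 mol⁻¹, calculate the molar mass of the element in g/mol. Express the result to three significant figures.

106 g/mol

An FCC cell has Z = 4 atoms; a = 3.880 × 10^-8 cm.
M = ρ·N_A·a³/Z = 12.1 × 6.022 × 10²³ × 5.841 × 10^-23 / 4 = 106 g/mol.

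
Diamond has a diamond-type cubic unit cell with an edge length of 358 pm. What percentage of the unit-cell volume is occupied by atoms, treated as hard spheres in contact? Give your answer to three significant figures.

In a diamond cubic lattice nearest neighbors lie along the body diagonal with √3·a = 8r, so r = 0.2165a = 77.51 pm.
Packing fraction = Z·(4/3)πr³ / a³ = 8 × (4/3)π × (77.51)³ / (358)³ = 0.3401 = 34.0%.

34.0%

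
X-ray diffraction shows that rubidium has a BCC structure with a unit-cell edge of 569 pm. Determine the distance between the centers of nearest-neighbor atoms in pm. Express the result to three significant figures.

In a BCC structure, atoms touch along the body diagonal, so √3·a = 4r; the nearest-neighbor distance equals 2r = 0.8660·a.
d = 0.8660 × 569 = 493 pm.

493 pm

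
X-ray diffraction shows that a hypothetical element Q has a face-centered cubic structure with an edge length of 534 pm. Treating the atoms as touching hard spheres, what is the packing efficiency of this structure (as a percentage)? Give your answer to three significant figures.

74.0%

In an FCC lattice atoms touch along the face diagonal, so √2·a = 4r, so r = 0.3536a = 188.8 pm.
Packing fraction = Z·(4/3)πr³ / a³ = 4 × (4/3)π × (188.8)³ / (534)³ = 0.7405 = 74.0%.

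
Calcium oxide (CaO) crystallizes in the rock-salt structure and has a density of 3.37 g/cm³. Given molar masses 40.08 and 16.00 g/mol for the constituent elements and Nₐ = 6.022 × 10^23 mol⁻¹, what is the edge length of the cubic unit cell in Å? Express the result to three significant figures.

4.80 Å

M(CaO) = 56.08 g/mol; Z = 4 formula units per cell.
a³ = Z·M/(N_A·ρ) = 4 × 56.08 / (6.022 × 10²³ × 3.37) = 1.105 × 10^-22 cm³, so a = 4.799 × 10^-8 cm = 4.80 Å.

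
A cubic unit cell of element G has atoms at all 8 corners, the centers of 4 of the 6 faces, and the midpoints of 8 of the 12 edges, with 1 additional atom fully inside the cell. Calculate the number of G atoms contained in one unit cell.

6

Corner atoms are shared by 8 cells (1/8 each), face atoms by 2 (1/2 each), edge atoms by 4 (1/4 each), interior atoms are unshared.
Net atoms = 8 × 1/8 + 4 × 1/2 + 8 × 1/4 + 1 = 1 + 2 + 2 + 1 = 6.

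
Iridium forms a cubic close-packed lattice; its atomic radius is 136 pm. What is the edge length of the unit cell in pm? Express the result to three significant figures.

385 pm

In an FCC lattice, atoms touch along the face diagonal, so √2·a = 4r.
a = 4r/√2 = 4 × 136 / 1.4142 = 385 pm.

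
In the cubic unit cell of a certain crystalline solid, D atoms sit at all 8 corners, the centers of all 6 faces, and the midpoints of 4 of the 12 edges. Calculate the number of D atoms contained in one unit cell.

5

Corner atoms are shared by 8 cells (1/8 each), face atoms by 2 (1/2 each), edge atoms by 4 (1/4 each).
Net atoms = 8 × 1/8 + 6 × 1/2 + 4 × 1/4 = 1 + 3 + 1 = 5.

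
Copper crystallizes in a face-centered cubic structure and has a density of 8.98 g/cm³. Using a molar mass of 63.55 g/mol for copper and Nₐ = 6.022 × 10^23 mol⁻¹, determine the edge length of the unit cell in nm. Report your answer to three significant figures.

With Z = 4 atoms per FCC cell, a³ = Z·M/(N_A·ρ) = 4 × 63.55 / (6.022 × 10²³ × 8.980 g/cm³) = 4.701 × 10^-23 cm³.
a = (4.701 × 10^-23)^(1/3) = 3.609 × 10^-8 cm = 0.361 nm.

0.361 nm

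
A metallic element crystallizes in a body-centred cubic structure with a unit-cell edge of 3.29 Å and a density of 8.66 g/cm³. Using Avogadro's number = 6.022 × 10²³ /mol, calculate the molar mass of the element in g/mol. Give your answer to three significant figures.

92.9 g/mol

A BCC cell has Z = 2 atoms; a = 3.290 × 10^-8 cm.
M = ρ·N_A·a³/Z = 8.66 × 6.022 × 10²³ × 3.561 × 10^-23 / 2 = 92.9 g/mol.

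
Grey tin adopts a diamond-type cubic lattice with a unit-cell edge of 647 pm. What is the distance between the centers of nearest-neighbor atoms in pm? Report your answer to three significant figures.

In a diamond cubic structure, nearest neighbors lie along the body diagonal with √3·a = 8r; the nearest-neighbor distance equals 2r = 0.4330·a.
d = 0.4330 × 647 = 280 pm.

280 pm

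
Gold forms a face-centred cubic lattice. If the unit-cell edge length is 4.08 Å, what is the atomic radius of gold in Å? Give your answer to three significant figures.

In an FCC lattice, atoms touch along the face diagonal, so √2·a = 4r.
r = √2·a/4 = 1.4142 × 4.08 / 4 = 1.44 Å.

1.44 Å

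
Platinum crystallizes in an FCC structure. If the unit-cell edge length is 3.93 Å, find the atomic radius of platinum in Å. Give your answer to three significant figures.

In an FCC lattice, atoms touch along the face diagonal, so √2·a = 4r.
r = √2·a/4 = 1.4142 × 3.93 / 4 = 1.39 Å.

1.39 Å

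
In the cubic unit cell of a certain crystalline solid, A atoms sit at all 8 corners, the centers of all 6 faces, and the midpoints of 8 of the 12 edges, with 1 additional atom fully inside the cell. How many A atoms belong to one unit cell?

Corner atoms are shared by 8 cells (1/8 each), face atoms by 2 (1/2 each), edge atoms by 4 (1/4 each), interior atoms are unshared.
Net atoms = 8 × 1/8 + 6 × 1/2 + 8 × 1/4 + 1 = 1 + 3 + 2 + 1 = 7.

7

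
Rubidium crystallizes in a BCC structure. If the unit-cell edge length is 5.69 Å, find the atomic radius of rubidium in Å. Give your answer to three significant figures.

In a BCC lattice, atoms touch along the body diagonal, so √3·a = 4r.
r = √3·a/4 = 1.7321 × 5.69 / 4 = 2.46 Å.

2.46 Å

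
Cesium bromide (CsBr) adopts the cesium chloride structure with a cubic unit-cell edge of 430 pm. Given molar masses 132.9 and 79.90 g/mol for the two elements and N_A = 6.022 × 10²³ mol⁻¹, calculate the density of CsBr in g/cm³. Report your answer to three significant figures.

4.44 g/cm³

The cesium chloride structure contains Z = 1 formula unit per cell; M(CsBr) = 132.9 + 79.90 = 212.8 g/mol.
a³ = (4.300 × 10^-8 cm)³ = 7.951 × 10^-23 cm³.
ρ = 1 × 212.8 / (6.022 × 10²³ × 7.951 × 10^-23) = 4.445 g/cm³.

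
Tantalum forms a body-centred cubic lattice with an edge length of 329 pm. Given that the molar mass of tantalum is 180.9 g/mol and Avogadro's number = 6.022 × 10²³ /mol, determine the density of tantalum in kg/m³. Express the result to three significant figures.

16900 kg/m³

A BCC unit cell contains Z = 2 atoms.
Cell volume: a³ = (329 pm)³ = (3.290 × 10^-8 cm)³ = 3.561 × 10^-23 cm³.
ρ = Z·M/(N_A·a³) = 2 × 180.9 / (6.022 × 10²³ × 3.561 × 10^-23) = 16.87 g/cm³ = 16900 kg/m³.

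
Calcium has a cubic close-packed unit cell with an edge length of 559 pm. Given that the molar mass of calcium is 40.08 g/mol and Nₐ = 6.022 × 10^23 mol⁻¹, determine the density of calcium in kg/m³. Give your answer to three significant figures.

An FCC unit cell contains Z = 4 atoms.
Cell volume: a³ = (559 pm)³ = (5.590 × 10^-8 cm)³ = 1.747 × 10^-22 cm³.
ρ = Z·M/(N_A·a³) = 4 × 40.08 / (6.022 × 10²³ × 1.747 × 10^-22) = 1.524 g/cm³ = 1520 kg/m³.

1520 kg/m³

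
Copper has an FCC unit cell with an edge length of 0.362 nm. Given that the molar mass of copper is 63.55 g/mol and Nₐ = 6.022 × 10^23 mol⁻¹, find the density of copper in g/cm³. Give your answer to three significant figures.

An FCC unit cell contains Z = 4 atoms.
Cell volume: a³ = (0.362 nm)³ = (3.620 × 10^-8 cm)³ = 4.744 × 10^-23 cm³.
ρ = Z·M/(N_A·a³) = 4 × 63.55 / (6.022 × 10²³ × 4.744 × 10^-23) = 8.898 g/cm³.

8.90 g/cm³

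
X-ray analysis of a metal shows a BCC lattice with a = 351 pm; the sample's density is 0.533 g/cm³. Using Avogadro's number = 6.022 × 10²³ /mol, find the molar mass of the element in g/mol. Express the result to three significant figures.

6.94 g/mol

A BCC cell has Z = 2 atoms; a = 3.510 × 10^-8 cm.
M = ρ·N_A·a³/Z = 0.533 × 6.022 × 10²³ × 4.324 × 10^-23 / 2 = 6.94 g/mol.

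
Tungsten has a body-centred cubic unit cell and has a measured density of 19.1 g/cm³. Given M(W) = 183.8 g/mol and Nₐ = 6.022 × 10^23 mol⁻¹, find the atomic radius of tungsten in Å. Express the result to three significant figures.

For a BCC cell (Z = 2), a³ = Z·M/(N_A·ρ) = 2 × 183.8 / (6.022 × 10²³ × 19.10) = 3.196 × 10^-23 cm³, so a = 3.173 × 10^-8 cm = 3.173 Å.
Atoms touch along the body diagonal, so √3·a = 4r, so r = 0.4330 × a = 1.37 Å.

1.37 Å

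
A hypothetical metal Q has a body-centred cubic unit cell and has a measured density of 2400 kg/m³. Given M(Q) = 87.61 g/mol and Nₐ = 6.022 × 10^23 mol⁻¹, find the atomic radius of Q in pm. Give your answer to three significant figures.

For a BCC cell (Z = 2), a³ = Z·M/(N_A·ρ) = 2 × 87.61 / (6.022 × 10²³ × 2.400) = 1.212 × 10^-22 cm³, so a = 4.949 × 10^-8 cm = 494.9 pm.
Atoms touch along the body diagonal, so √3·a = 4r, so r = 0.4330 × a = 214 pm.

214 pm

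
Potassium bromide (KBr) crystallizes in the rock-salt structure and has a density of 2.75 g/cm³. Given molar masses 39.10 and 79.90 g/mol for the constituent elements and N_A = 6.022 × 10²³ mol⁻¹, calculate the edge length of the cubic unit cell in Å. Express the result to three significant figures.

6.60 Å

M(KBr) = 119.0 g/mol; Z = 4 formula units per cell.
a³ = Z·M/(N_A·ρ) = 4 × 119.0 / (6.022 × 10²³ × 2.75) = 2.874 × 10^-22 cm³, so a = 6.600 × 10^-8 cm = 6.60 Å.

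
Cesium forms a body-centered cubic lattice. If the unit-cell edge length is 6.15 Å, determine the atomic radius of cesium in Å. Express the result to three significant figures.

2.66 Å

In a BCC lattice, atoms touch along the body diagonal, so √3·a = 4r.
r = √3·a/4 = 1.7321 × 6.15 / 4 = 2.66 Å.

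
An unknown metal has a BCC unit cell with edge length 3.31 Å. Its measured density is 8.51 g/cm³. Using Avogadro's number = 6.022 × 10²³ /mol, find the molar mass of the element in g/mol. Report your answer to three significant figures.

A BCC cell has Z = 2 atoms; a = 3.310 × 10^-8 cm.
M = ρ·N_A·a³/Z = 8.51 × 6.022 × 10²³ × 3.626 × 10^-23 / 2 = 92.9 g/mol.

92.9 g/mol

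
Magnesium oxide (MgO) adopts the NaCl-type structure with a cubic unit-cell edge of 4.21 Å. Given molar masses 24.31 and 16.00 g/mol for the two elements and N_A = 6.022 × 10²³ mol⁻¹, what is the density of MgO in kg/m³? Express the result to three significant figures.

3590 kg/m³

The NaCl-type structure contains Z = 4 formula units per cell; M(MgO) = 24.31 + 16.00 = 40.31 g/mol.
a³ = (4.210 × 10^-8 cm)³ = 7.462 × 10^-23 cm³.
ρ = 4 × 40.31 / (6.022 × 10²³ × 7.462 × 10^-23) = 3.588 g/cm³ = 3590 kg/m³.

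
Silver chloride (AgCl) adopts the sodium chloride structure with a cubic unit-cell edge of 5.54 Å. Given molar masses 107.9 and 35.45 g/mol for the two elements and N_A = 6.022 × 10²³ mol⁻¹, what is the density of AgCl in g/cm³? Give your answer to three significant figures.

The sodium chloride structure contains Z = 4 formula units per cell; M(AgCl) = 107.9 + 35.45 = 143.35 g/mol.
a³ = (5.540 × 10^-8 cm)³ = 1.700 × 10^-22 cm³.
ρ = 4 × 143.35 / (6.022 × 10²³ × 1.700 × 10^-22) = 5.600 g/cm³.

5.60 g/cm³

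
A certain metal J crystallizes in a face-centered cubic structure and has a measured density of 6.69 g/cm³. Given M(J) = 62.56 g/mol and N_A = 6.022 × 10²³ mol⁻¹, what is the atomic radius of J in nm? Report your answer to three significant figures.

For an FCC cell (Z = 4), a³ = Z·M/(N_A·ρ) = 4 × 62.56 / (6.022 × 10²³ × 6.690) = 6.211 × 10^-23 cm³, so a = 3.960 × 10^-8 cm = 0.3960 nm.
Atoms touch along the face diagonal, so √2·a = 4r, so r = 0.3536 × a = 0.140 nm.

0.140 nm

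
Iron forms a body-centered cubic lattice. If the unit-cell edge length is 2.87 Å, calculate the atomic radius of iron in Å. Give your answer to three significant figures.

1.24 Å

In a BCC lattice, atoms touch along the body diagonal, so √3·a = 4r.
r = √3·a/4 = 1.7321 × 2.87 / 4 = 1.24 Å.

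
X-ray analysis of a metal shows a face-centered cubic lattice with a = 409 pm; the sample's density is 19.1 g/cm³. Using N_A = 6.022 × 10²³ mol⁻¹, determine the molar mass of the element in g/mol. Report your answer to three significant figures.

197 g/mol

An FCC cell has Z = 4 atoms; a = 4.090 × 10^-8 cm.
M = ρ·N_A·a³/Z = 19.1 × 6.022 × 10²³ × 6.842 × 10^-23 / 4 = 197 g/mol.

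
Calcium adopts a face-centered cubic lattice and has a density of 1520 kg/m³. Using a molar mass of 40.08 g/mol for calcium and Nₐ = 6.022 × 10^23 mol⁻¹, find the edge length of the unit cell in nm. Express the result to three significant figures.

With Z = 4 atoms per FCC cell, a³ = Z·M/(N_A·ρ) = 4 × 40.08 / (6.022 × 10²³ × 1.520 g/cm³) = 1.751 × 10^-22 cm³.
a = (1.751 × 10^-22)^(1/3) = 5.595 × 10^-8 cm = 0.560 nm.

0.560 nm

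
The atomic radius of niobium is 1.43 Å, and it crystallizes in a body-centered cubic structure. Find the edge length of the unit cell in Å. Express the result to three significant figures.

In a BCC lattice, atoms touch along the body diagonal, so √3·a = 4r.
a = 4r/√3 = 4 × 1.43 / 1.7321 = 3.30 Å.

3.30 Å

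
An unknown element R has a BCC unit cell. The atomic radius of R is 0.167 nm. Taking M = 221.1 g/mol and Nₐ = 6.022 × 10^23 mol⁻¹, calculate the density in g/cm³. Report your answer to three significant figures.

In a BCC lattice, atoms touch along the body diagonal, so √3·a = 4r, giving a = 0.3857 nm = 3.857 × 10^-8 cm.
With Z = 2, ρ = Z·M/(N_A·a³) = 2 × 221.1 / (6.022 × 10²³ × 5.737 × 10^-23) = 12.80 g/cm³.

12.8 g/cm³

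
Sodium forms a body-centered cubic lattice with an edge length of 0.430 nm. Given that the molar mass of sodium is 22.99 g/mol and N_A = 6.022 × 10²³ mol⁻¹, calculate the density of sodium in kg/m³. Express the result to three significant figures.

960 kg/m³

A BCC unit cell contains Z = 2 atoms.
Cell volume: a³ = (0.430 nm)³ = (4.300 × 10^-8 cm)³ = 7.951 × 10^-23 cm³.
ρ = Z·M/(N_A·a³) = 2 × 22.99 / (6.022 × 10²³ × 7.951 × 10^-23) = 0.9603 g/cm³ = 960 kg/m³.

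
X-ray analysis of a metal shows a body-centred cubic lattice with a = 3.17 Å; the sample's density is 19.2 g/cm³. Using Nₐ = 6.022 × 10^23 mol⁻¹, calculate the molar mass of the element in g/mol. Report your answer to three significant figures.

A BCC cell has Z = 2 atoms; a = 3.170 × 10^-8 cm.
M = ρ·N_A·a³/Z = 19.2 × 6.022 × 10²³ × 3.186 × 10^-23 / 2 = 184 g/mol.

184 g/mol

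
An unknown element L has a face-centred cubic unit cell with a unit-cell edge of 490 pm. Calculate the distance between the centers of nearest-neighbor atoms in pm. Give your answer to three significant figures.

In an FCC structure, atoms touch along the face diagonal, so √2·a = 4r; the nearest-neighbor distance equals 2r = 0.7071·a.
d = 0.7071 × 490 = 346 pm.

346 pm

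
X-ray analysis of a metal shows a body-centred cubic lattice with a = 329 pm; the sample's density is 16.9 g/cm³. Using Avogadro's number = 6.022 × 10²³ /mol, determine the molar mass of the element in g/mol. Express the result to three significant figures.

181 g/mol

A BCC cell has Z = 2 atoms; a = 3.290 × 10^-8 cm.
M = ρ·N_A·a³/Z = 16.9 × 6.022 × 10²³ × 3.561 × 10^-23 / 2 = 181 g/mol.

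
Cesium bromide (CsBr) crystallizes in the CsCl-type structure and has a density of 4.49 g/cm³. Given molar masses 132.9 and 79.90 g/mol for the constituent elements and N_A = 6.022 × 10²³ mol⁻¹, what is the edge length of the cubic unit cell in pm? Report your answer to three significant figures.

M(CsBr) = 212.8 g/mol; Z = 1 formula unit per cell.
a³ = Z·M/(N_A·ρ) = 1 × 212.8 / (6.022 × 10²³ × 4.49) = 7.870 × 10^-23 cm³, so a = 4.285 × 10^-8 cm = 429 pm.

429 pm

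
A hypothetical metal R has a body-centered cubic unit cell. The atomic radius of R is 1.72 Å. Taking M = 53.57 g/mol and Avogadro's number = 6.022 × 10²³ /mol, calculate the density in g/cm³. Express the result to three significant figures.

2.84 g/cm³

In a BCC lattice, atoms touch along the body diagonal, so √3·a = 4r, giving a = 3.972 Å = 3.972 × 10^-8 cm.
With Z = 2, ρ = Z·M/(N_A·a³) = 2 × 53.57 / (6.022 × 10²³ × 6.267 × 10^-23) = 2.839 g/cm³.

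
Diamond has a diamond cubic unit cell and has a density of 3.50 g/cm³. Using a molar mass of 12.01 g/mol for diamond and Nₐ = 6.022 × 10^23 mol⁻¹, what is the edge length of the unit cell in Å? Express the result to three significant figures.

3.57 Å

With Z = 8 atoms per diamond cubic cell, a³ = Z·M/(N_A·ρ) = 8 × 12.01 / (6.022 × 10²³ × 3.500 g/cm³) = 4.559 × 10^-23 cm³.
a = (4.559 × 10^-23)^(1/3) = 3.572 × 10^-8 cm = 3.57 Å.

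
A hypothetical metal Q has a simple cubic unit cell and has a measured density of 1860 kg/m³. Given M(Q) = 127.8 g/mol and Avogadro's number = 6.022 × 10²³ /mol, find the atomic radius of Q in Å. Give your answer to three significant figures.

2.43 Å

For a simple cubic cell (Z = 1), a³ = Z·M/(N_A·ρ) = 1 × 127.8 / (6.022 × 10²³ × 1.860) = 1.141 × 10^-22 cm³, so a = 4.850 × 10^-8 cm = 4.850 Å.
Atoms touch along the cell edge, so a = 2r, so r = 0.5000 × a = 2.43 Å.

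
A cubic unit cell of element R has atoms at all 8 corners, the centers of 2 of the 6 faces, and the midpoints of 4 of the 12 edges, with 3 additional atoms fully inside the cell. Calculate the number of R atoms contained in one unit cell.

Corner atoms are shared by 8 cells (1/8 each), face atoms by 2 (1/2 each), edge atoms by 4 (1/4 each), interior atoms are unshared.
Net atoms = 8 × 1/8 + 2 × 1/2 + 4 × 1/4 + 3 = 1 + 1 + 1 + 3 = 6.

6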